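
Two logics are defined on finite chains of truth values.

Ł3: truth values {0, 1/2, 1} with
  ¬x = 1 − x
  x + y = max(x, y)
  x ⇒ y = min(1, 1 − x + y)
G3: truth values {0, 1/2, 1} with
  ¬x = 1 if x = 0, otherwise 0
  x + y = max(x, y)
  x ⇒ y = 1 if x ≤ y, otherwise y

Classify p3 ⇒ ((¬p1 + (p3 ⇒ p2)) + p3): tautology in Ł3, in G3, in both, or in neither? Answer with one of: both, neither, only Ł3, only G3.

both

In Ł3: every assignment gives 1 — tautology.
In G3: every assignment gives 1 — tautology.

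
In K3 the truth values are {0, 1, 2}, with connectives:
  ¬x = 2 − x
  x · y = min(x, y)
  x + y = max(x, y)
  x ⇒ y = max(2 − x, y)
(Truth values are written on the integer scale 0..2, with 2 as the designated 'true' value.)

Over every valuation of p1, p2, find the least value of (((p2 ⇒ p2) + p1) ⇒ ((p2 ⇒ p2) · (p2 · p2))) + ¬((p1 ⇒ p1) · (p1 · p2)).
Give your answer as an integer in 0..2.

1

Take p1 = 1, p2 = 1:
p2 ⇒ p2 = 1 ⇒ 1 = 1
(p2 ⇒ p2) + p1 = 1 + 1 = 1
p2 ⇒ p2 = 1 ⇒ 1 = 1
p2 · p2 = 1 · 1 = 1
(p2 ⇒ p2) · (p2 · p2) = 1 · 1 = 1
((p2 ⇒ p2) + p1) ⇒ ((p2 ⇒ p2) · (p2 · p2)) = 1 ⇒ 1 = 1
p1 ⇒ p1 = 1 ⇒ 1 = 1
p1 · p2 = 1 · 1 = 1
(p1 ⇒ p1) · (p1 · p2) = 1 · 1 = 1
¬((p1 ⇒ p1) · (p1 · p2)) = ¬1 = 1
(((p2 ⇒ p2) + p1) ⇒ ((p2 ⇒ p2) · (p2 · p2))) + ¬((p1 ⇒ p1) · (p1 · p2)) = 1 + 1 = 1
No assignment yields a value below 1, so this is the minimum.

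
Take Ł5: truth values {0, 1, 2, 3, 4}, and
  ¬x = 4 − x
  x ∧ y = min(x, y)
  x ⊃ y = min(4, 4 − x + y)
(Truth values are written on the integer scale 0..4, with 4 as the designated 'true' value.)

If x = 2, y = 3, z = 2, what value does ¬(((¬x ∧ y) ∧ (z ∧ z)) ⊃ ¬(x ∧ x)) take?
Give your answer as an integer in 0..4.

¬x = ¬2 = 2
¬x ∧ y = 2 ∧ 3 = 2
z ∧ z = 2 ∧ 2 = 2
(¬x ∧ y) ∧ (z ∧ z) = 2 ∧ 2 = 2
x ∧ x = 2 ∧ 2 = 2
¬(x ∧ x) = ¬2 = 2
((¬x ∧ y) ∧ (z ∧ z)) ⊃ ¬(x ∧ x) = 2 ⊃ 2 = 4
¬(((¬x ∧ y) ∧ (z ∧ z)) ⊃ ¬(x ∧ x)) = ¬4 = 0

0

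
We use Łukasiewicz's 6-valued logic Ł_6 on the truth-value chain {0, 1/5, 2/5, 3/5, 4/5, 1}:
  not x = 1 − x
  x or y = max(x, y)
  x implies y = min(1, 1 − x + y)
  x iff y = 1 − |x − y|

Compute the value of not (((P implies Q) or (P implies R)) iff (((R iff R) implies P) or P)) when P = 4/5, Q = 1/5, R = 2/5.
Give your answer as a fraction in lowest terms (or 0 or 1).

P implies Q = 4/5 implies 1/5 = 2/5
P implies R = 4/5 implies 2/5 = 3/5
(P implies Q) or (P implies R) = 2/5 or 3/5 = 3/5
R iff R = 2/5 iff 2/5 = 1
(R iff R) implies P = 1 implies 4/5 = 4/5
((R iff R) implies P) or P = 4/5 or 4/5 = 4/5
((P implies Q) or (P implies R)) iff (((R iff R) implies P) or P) = 3/5 iff 4/5 = 4/5
not (((P implies Q) or (P implies R)) iff (((R iff R) implies P) or P)) = not 4/5 = 1/5

1/5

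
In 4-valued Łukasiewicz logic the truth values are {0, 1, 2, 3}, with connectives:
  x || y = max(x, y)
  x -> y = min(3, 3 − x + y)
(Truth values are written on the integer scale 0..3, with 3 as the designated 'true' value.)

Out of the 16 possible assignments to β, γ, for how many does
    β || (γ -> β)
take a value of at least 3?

10

β = 0, γ = 0 ↦ 3  ≥
β = 0, γ = 1 ↦ 2  <
β = 0, γ = 2 ↦ 1  <
β = 0, γ = 3 ↦ 0  <
β = 1, γ = 0 ↦ 3  ≥
β = 1, γ = 1 ↦ 3  ≥
β = 1, γ = 2 ↦ 2  <
β = 1, γ = 3 ↦ 1  <
β = 2, γ = 0 ↦ 3  ≥
β = 2, γ = 1 ↦ 3  ≥
β = 2, γ = 2 ↦ 3  ≥
β = 2, γ = 3 ↦ 2  <
β = 3, γ = 0 ↦ 3  ≥
β = 3, γ = 1 ↦ 3  ≥
β = 3, γ = 2 ↦ 3  ≥
β = 3, γ = 3 ↦ 3  ≥
So 10 of the 16 assignments meet the threshold.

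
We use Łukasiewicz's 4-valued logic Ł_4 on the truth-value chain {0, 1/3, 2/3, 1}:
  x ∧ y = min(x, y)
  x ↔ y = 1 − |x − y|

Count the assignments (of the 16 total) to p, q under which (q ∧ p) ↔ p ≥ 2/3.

13

p = 0, q = 0 ↦ 1  ≥
p = 0, q = 1/3 ↦ 1  ≥
p = 0, q = 2/3 ↦ 1  ≥
p = 0, q = 1 ↦ 1  ≥
p = 1/3, q = 0 ↦ 2/3  ≥
p = 1/3, q = 1/3 ↦ 1  ≥
p = 1/3, q = 2/3 ↦ 1  ≥
p = 1/3, q = 1 ↦ 1  ≥
p = 2/3, q = 0 ↦ 1/3  <
p = 2/3, q = 1/3 ↦ 2/3  ≥
p = 2/3, q = 2/3 ↦ 1  ≥
p = 2/3, q = 1 ↦ 1  ≥
p = 1, q = 0 ↦ 0  <
p = 1, q = 1/3 ↦ 1/3  <
p = 1, q = 2/3 ↦ 2/3  ≥
p = 1, q = 1 ↦ 1  ≥
So 13 of the 16 assignments meet the threshold.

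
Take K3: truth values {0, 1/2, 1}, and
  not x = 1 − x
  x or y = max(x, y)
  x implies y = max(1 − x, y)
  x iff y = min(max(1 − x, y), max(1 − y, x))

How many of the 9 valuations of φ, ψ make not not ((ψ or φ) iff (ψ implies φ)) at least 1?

3

φ = 0, ψ = 0 ↦ 0  <
φ = 0, ψ = 1/2 ↦ 1/2  <
φ = 0, ψ = 1 ↦ 0  <
φ = 1/2, ψ = 0 ↦ 1/2  <
φ = 1/2, ψ = 1/2 ↦ 1/2  <
φ = 1/2, ψ = 1 ↦ 1/2  <
φ = 1, ψ = 0 ↦ 1  ≥
φ = 1, ψ = 1/2 ↦ 1  ≥
φ = 1, ψ = 1 ↦ 1  ≥
So 3 of the 9 assignments meet the threshold.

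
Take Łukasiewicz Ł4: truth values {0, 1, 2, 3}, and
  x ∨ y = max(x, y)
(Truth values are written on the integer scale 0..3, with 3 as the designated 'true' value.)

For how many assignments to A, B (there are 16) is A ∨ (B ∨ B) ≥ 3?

A = 0, B = 0 ↦ 0  <
A = 0, B = 1 ↦ 1  <
A = 0, B = 2 ↦ 2  <
A = 0, B = 3 ↦ 3  ≥
A = 1, B = 0 ↦ 1  <
A = 1, B = 1 ↦ 1  <
A = 1, B = 2 ↦ 2  <
A = 1, B = 3 ↦ 3  ≥
A = 2, B = 0 ↦ 2  <
A = 2, B = 1 ↦ 2  <
A = 2, B = 2 ↦ 2  <
A = 2, B = 3 ↦ 3  ≥
A = 3, B = 0 ↦ 3  ≥
A = 3, B = 1 ↦ 3  ≥
A = 3, B = 2 ↦ 3  ≥
A = 3, B = 3 ↦ 3  ≥
So 7 of the 16 assignments meet the threshold.

7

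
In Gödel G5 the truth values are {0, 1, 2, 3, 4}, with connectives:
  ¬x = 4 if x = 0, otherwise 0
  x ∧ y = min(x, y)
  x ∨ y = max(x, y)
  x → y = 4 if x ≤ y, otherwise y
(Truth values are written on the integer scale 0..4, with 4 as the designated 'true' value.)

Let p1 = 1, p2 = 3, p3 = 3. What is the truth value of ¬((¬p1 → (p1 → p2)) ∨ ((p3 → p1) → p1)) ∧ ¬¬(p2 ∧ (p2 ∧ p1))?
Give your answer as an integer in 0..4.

0

¬p1 = ¬1 = 0
p1 → p2 = 1 → 3 = 4
¬p1 → (p1 → p2) = 0 → 4 = 4
p3 → p1 = 3 → 1 = 1
(p3 → p1) → p1 = 1 → 1 = 4
(¬p1 → (p1 → p2)) ∨ ((p3 → p1) → p1) = 4 ∨ 4 = 4
¬((¬p1 → (p1 → p2)) ∨ ((p3 → p1) → p1)) = ¬4 = 0
p2 ∧ p1 = 3 ∧ 1 = 1
p2 ∧ (p2 ∧ p1) = 3 ∧ 1 = 1
¬(p2 ∧ (p2 ∧ p1)) = ¬1 = 0
¬¬(p2 ∧ (p2 ∧ p1)) = ¬0 = 4
¬((¬p1 → (p1 → p2)) ∨ ((p3 → p1) → p1)) ∧ ¬¬(p2 ∧ (p2 ∧ p1)) = 0 ∧ 4 = 0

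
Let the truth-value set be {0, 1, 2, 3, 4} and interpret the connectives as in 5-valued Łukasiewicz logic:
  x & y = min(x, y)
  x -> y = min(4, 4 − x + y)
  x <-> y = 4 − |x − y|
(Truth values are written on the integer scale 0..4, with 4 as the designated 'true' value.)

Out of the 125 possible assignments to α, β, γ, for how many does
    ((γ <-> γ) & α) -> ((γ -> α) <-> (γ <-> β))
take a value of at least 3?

value 4: 90 assignments (counts)
value 3: 17 assignments (counts)
value 2: 11 assignments
value 1: 5 assignments
value 0: 2 assignments
So 107 of the 125 assignments meet the threshold.

107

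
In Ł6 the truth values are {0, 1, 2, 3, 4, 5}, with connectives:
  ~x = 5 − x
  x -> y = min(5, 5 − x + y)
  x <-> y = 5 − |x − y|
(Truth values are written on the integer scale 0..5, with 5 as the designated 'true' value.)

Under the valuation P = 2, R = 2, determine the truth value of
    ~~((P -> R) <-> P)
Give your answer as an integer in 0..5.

2

P -> R = 2 -> 2 = 5
(P -> R) <-> P = 5 <-> 2 = 2
~((P -> R) <-> P) = ~2 = 3
~~((P -> R) <-> P) = ~3 = 2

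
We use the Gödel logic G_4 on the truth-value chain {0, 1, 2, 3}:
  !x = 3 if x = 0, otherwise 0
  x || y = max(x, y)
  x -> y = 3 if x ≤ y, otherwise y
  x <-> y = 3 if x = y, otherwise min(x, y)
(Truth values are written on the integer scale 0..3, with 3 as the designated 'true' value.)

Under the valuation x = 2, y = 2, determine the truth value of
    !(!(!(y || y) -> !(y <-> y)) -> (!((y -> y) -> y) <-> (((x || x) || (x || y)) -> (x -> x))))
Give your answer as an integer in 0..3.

0

y || y = 2 || 2 = 2
!(y || y) = !2 = 0
y <-> y = 2 <-> 2 = 3
!(y <-> y) = !3 = 0
!(y || y) -> !(y <-> y) = 0 -> 0 = 3
!(!(y || y) -> !(y <-> y)) = !3 = 0
y -> y = 2 -> 2 = 3
(y -> y) -> y = 3 -> 2 = 2
!((y -> y) -> y) = !2 = 0
x || x = 2 || 2 = 2
x || y = 2 || 2 = 2
(x || x) || (x || y) = 2 || 2 = 2
x -> x = 2 -> 2 = 3
((x || x) || (x || y)) -> (x -> x) = 2 -> 3 = 3
!((y -> y) -> y) <-> (((x || x) || (x || y)) -> (x -> x)) = 0 <-> 3 = 0
!(!(y || y) -> !(y <-> y)) -> (!((y -> y) -> y) <-> (((x || x) || (x || y)) -> (x -> x))) = 0 -> 0 = 3
!(!(!(y || y) -> !(y <-> y)) -> (!((y -> y) -> y) <-> (((x || x) || (x || y)) -> (x -> x)))) = !3 = 0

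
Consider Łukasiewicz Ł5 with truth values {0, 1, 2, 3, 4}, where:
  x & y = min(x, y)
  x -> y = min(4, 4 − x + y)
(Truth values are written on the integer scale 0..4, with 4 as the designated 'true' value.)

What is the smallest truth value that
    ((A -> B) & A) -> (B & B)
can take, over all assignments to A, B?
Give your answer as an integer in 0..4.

2

Take A = 2, B = 0:
A -> B = 2 -> 0 = 2
(A -> B) & A = 2 & 2 = 2
B & B = 0 & 0 = 0
((A -> B) & A) -> (B & B) = 2 -> 0 = 2
No assignment yields a value below 2, so this is the minimum.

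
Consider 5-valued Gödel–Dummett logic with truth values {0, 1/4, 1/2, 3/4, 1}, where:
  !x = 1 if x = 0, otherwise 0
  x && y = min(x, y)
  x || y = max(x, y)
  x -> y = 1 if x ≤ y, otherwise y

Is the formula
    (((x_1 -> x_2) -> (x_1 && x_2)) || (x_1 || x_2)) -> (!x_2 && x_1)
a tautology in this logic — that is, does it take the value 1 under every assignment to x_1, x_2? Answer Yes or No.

No

Counterexample: take x_1 = 0, x_2 = 1/4.
x_1 -> x_2 = 0 -> 1/4 = 1
x_1 && x_2 = 0 && 1/4 = 0
(x_1 -> x_2) -> (x_1 && x_2) = 1 -> 0 = 0
x_1 || x_2 = 0 || 1/4 = 1/4
((x_1 -> x_2) -> (x_1 && x_2)) || (x_1 || x_2) = 0 || 1/4 = 1/4
!x_2 = !1/4 = 0
!x_2 && x_1 = 0 && 0 = 0
(((x_1 -> x_2) -> (x_1 && x_2)) || (x_1 || x_2)) -> (!x_2 && x_1) = 1/4 -> 0 = 0
This gives 0 ≠ 1.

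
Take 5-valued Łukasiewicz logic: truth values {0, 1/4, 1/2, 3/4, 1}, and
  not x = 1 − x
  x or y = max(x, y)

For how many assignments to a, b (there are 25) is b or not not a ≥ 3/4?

value 1: 9 assignments (counts)
value 3/4: 7 assignments (counts)
value 1/2: 5 assignments
value 1/4: 3 assignments
value 0: 1 assignment
So 16 of the 25 assignments meet the threshold.

16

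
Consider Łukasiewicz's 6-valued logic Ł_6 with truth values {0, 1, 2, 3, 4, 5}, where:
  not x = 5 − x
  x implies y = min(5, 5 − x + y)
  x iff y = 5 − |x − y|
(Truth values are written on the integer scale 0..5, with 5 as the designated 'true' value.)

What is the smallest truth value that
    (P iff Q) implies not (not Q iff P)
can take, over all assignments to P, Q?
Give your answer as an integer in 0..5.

1

Take P = 2, Q = 2:
P iff Q = 2 iff 2 = 5
not Q = not 2 = 3
not Q iff P = 3 iff 2 = 4
not (not Q iff P) = not 4 = 1
(P iff Q) implies not (not Q iff P) = 5 implies 1 = 1
No assignment yields a value below 1, so this is the minimum.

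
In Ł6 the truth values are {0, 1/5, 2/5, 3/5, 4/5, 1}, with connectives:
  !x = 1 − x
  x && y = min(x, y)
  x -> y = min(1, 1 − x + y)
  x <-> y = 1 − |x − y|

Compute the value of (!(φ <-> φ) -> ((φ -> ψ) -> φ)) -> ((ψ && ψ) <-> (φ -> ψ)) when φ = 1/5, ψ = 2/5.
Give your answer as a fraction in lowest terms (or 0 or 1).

φ <-> φ = 1/5 <-> 1/5 = 1
!(φ <-> φ) = !1 = 0
φ -> ψ = 1/5 -> 2/5 = 1
(φ -> ψ) -> φ = 1 -> 1/5 = 1/5
!(φ <-> φ) -> ((φ -> ψ) -> φ) = 0 -> 1/5 = 1
ψ && ψ = 2/5 && 2/5 = 2/5
φ -> ψ = 1/5 -> 2/5 = 1
(ψ && ψ) <-> (φ -> ψ) = 2/5 <-> 1 = 2/5
(!(φ <-> φ) -> ((φ -> ψ) -> φ)) -> ((ψ && ψ) <-> (φ -> ψ)) = 1 -> 2/5 = 2/5

2/5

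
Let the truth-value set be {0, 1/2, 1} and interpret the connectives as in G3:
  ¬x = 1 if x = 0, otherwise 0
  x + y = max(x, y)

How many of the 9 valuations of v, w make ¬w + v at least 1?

5

v = 0, w = 0 ↦ 1  ≥
v = 0, w = 1/2 ↦ 0  <
v = 0, w = 1 ↦ 0  <
v = 1/2, w = 0 ↦ 1  ≥
v = 1/2, w = 1/2 ↦ 1/2  <
v = 1/2, w = 1 ↦ 1/2  <
v = 1, w = 0 ↦ 1  ≥
v = 1, w = 1/2 ↦ 1  ≥
v = 1, w = 1 ↦ 1  ≥
So 5 of the 9 assignments meet the threshold.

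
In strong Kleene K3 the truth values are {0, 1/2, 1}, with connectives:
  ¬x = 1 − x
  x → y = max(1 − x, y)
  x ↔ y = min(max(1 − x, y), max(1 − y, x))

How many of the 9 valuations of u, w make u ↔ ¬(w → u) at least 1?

1

u = 0, w = 0 ↦ 1  ≥
u = 0, w = 1/2 ↦ 1/2  <
u = 0, w = 1 ↦ 0  <
u = 1/2, w = 0 ↦ 1/2  <
u = 1/2, w = 1/2 ↦ 1/2  <
u = 1/2, w = 1 ↦ 1/2  <
u = 1, w = 0 ↦ 0  <
u = 1, w = 1/2 ↦ 0  <
u = 1, w = 1 ↦ 0  <
So 1 of the 9 assignments meets the threshold.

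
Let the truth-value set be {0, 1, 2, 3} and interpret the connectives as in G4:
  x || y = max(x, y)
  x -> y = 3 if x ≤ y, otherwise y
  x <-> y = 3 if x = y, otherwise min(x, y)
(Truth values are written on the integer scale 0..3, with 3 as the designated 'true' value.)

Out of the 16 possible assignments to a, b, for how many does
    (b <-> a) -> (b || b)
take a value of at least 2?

a = 0, b = 0 ↦ 0  <
a = 0, b = 1 ↦ 3  ≥
a = 0, b = 2 ↦ 3  ≥
a = 0, b = 3 ↦ 3  ≥
a = 1, b = 0 ↦ 3  ≥
a = 1, b = 1 ↦ 1  <
a = 1, b = 2 ↦ 3  ≥
a = 1, b = 3 ↦ 3  ≥
a = 2, b = 0 ↦ 3  ≥
a = 2, b = 1 ↦ 3  ≥
a = 2, b = 2 ↦ 2  ≥
a = 2, b = 3 ↦ 3  ≥
a = 3, b = 0 ↦ 3  ≥
a = 3, b = 1 ↦ 3  ≥
a = 3, b = 2 ↦ 3  ≥
a = 3, b = 3 ↦ 3  ≥
So 14 of the 16 assignments meet the threshold.

14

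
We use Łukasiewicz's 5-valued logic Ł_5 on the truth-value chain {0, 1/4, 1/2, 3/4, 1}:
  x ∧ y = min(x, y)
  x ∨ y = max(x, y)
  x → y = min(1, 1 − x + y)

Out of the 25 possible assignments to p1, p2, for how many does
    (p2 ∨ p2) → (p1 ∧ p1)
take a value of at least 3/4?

value 1: 15 assignments (counts)
value 3/4: 4 assignments (counts)
value 1/2: 3 assignments
value 1/4: 2 assignments
value 0: 1 assignment
So 19 of the 25 assignments meet the threshold.

19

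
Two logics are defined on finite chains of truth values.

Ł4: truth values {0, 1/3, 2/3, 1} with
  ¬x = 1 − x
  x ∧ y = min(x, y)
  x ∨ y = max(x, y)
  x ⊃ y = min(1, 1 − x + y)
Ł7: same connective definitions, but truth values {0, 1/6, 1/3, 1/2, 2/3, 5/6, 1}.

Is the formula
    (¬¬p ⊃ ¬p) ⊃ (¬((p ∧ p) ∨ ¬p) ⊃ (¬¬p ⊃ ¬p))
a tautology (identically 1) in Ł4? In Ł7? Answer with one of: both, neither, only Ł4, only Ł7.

In Ł4: every assignment gives 1 — tautology.
In Ł7: every assignment gives 1 — tautology.

both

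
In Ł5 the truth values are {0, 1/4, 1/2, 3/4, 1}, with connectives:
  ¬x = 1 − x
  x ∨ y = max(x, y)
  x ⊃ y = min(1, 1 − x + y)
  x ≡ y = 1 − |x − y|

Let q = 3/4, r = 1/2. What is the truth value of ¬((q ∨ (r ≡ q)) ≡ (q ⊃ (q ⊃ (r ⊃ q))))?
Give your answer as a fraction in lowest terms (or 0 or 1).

r ≡ q = 1/2 ≡ 3/4 = 3/4
q ∨ (r ≡ q) = 3/4 ∨ 3/4 = 3/4
r ⊃ q = 1/2 ⊃ 3/4 = 1
q ⊃ (r ⊃ q) = 3/4 ⊃ 1 = 1
q ⊃ (q ⊃ (r ⊃ q)) = 3/4 ⊃ 1 = 1
(q ∨ (r ≡ q)) ≡ (q ⊃ (q ⊃ (r ⊃ q))) = 3/4 ≡ 1 = 3/4
¬((q ∨ (r ≡ q)) ≡ (q ⊃ (q ⊃ (r ⊃ q)))) = ¬3/4 = 1/4

1/4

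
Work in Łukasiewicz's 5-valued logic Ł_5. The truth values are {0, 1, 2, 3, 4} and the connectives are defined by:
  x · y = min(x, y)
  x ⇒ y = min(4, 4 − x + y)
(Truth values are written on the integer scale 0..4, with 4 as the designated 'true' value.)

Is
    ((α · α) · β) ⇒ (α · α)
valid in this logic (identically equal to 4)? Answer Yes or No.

At α = 1, β = 0, for instance:
α · α = 1 · 1 = 1
(α · α) · β = 1 · 0 = 0
((α · α) · β) ⇒ (α · α) = 0 ⇒ 1 = 4
and checking the remaining 24 assignments likewise gives ≥ 4 in every case.

Yes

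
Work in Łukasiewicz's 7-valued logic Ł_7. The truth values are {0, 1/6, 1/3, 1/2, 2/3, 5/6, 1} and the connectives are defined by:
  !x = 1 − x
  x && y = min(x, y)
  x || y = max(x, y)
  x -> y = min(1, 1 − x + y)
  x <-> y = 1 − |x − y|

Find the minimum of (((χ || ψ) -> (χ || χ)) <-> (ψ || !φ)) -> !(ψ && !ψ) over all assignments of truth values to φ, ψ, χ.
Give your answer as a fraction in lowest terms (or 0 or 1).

1/2

Take φ = 0, ψ = 1/2, χ = 1/2:
χ || ψ = 1/2 || 1/2 = 1/2
χ || χ = 1/2 || 1/2 = 1/2
(χ || ψ) -> (χ || χ) = 1/2 -> 1/2 = 1
!φ = !0 = 1
ψ || !φ = 1/2 || 1 = 1
((χ || ψ) -> (χ || χ)) <-> (ψ || !φ) = 1 <-> 1 = 1
!ψ = !1/2 = 1/2
ψ && !ψ = 1/2 && 1/2 = 1/2
!(ψ && !ψ) = !1/2 = 1/2
(((χ || ψ) -> (χ || χ)) <-> (ψ || !φ)) -> !(ψ && !ψ) = 1 -> 1/2 = 1/2
No assignment yields a value below 1/2, so this is the minimum.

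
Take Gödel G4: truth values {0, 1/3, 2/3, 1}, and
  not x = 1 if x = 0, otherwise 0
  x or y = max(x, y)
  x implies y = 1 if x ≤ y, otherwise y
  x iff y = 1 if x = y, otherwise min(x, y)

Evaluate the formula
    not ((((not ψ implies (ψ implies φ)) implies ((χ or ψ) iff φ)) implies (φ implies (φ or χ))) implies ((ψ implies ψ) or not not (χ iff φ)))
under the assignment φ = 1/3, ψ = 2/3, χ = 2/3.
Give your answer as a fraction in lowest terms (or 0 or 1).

0

not ψ = not 2/3 = 0
ψ implies φ = 2/3 implies 1/3 = 1/3
not ψ implies (ψ implies φ) = 0 implies 1/3 = 1
χ or ψ = 2/3 or 2/3 = 2/3
(χ or ψ) iff φ = 2/3 iff 1/3 = 1/3
(not ψ implies (ψ implies φ)) implies ((χ or ψ) iff φ) = 1 implies 1/3 = 1/3
φ or χ = 1/3 or 2/3 = 2/3
φ implies (φ or χ) = 1/3 implies 2/3 = 1
((not ψ implies (ψ implies φ)) implies ((χ or ψ) iff φ)) implies (φ implies (φ or χ)) = 1/3 implies 1 = 1
ψ implies ψ = 2/3 implies 2/3 = 1
χ iff φ = 2/3 iff 1/3 = 1/3
not (χ iff φ) = not 1/3 = 0
not not (χ iff φ) = not 0 = 1
(ψ implies ψ) or not not (χ iff φ) = 1 or 1 = 1
(((not ψ implies (ψ implies φ)) implies ((χ or ψ) iff φ)) implies (φ implies (φ or χ))) implies ((ψ implies ψ) or not not (χ iff φ)) = 1 implies 1 = 1
not ((((not ψ implies (ψ implies φ)) implies ((χ or ψ) iff φ)) implies (φ implies (φ or χ))) implies ((ψ implies ψ) or not not (χ iff φ))) = not 1 = 0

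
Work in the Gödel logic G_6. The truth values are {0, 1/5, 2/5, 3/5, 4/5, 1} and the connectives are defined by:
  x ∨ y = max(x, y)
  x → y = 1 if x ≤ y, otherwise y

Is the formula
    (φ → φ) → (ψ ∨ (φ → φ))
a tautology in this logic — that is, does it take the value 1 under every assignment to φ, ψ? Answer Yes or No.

At φ = 1, ψ = 1/5, for instance:
φ → φ = 1 → 1 = 1
ψ ∨ (φ → φ) = 1/5 ∨ 1 = 1
(φ → φ) → (ψ ∨ (φ → φ)) = 1 → 1 = 1
and checking the remaining 35 assignments likewise gives ≥ 1 in every case.

Yes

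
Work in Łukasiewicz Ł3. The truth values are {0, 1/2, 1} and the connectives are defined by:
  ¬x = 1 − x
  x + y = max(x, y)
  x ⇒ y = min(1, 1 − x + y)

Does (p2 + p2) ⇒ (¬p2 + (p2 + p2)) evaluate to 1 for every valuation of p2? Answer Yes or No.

Yes

p2 = 0 ↦ 1
p2 = 1/2 ↦ 1
p2 = 1 ↦ 1
Every assignment gives a value ≥ 1.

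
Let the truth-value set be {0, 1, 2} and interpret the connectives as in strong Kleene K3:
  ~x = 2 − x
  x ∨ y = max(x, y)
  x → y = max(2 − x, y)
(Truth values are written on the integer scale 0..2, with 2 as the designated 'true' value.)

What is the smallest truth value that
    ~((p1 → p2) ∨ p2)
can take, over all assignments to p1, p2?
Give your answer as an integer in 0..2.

Take p1 = 0, p2 = 0:
p1 → p2 = 0 → 0 = 2
(p1 → p2) ∨ p2 = 2 ∨ 0 = 2
~((p1 → p2) ∨ p2) = ~2 = 0
No assignment yields a value below 0, so this is the minimum.

0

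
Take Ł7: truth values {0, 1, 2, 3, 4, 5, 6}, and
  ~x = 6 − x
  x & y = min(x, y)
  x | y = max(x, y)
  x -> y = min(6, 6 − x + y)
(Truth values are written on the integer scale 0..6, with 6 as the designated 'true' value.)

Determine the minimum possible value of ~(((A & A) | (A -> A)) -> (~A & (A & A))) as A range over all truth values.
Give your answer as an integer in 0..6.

3

Take A = 3:
A & A = 3 & 3 = 3
A -> A = 3 -> 3 = 6
(A & A) | (A -> A) = 3 | 6 = 6
~A = ~3 = 3
A & A = 3 & 3 = 3
~A & (A & A) = 3 & 3 = 3
((A & A) | (A -> A)) -> (~A & (A & A)) = 6 -> 3 = 3
~(((A & A) | (A -> A)) -> (~A & (A & A))) = ~3 = 3
No assignment yields a value below 3, so this is the minimum.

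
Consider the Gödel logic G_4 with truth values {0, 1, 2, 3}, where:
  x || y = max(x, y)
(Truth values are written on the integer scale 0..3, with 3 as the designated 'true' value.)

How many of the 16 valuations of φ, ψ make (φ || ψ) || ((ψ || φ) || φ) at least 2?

12

φ = 0, ψ = 0 ↦ 0  <
φ = 0, ψ = 1 ↦ 1  <
φ = 0, ψ = 2 ↦ 2  ≥
φ = 0, ψ = 3 ↦ 3  ≥
φ = 1, ψ = 0 ↦ 1  <
φ = 1, ψ = 1 ↦ 1  <
φ = 1, ψ = 2 ↦ 2  ≥
φ = 1, ψ = 3 ↦ 3  ≥
φ = 2, ψ = 0 ↦ 2  ≥
φ = 2, ψ = 1 ↦ 2  ≥
φ = 2, ψ = 2 ↦ 2  ≥
φ = 2, ψ = 3 ↦ 3  ≥
φ = 3, ψ = 0 ↦ 3  ≥
φ = 3, ψ = 1 ↦ 3  ≥
φ = 3, ψ = 2 ↦ 3  ≥
φ = 3, ψ = 3 ↦ 3  ≥
So 12 of the 16 assignments meet the threshold.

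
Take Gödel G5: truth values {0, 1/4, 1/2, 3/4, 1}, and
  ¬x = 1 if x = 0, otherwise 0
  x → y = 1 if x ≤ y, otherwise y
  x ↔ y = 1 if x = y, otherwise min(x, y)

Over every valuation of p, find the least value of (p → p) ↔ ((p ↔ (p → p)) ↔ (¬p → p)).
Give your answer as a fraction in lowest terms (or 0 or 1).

1/4

Take p = 1/4:
p → p = 1/4 → 1/4 = 1
p → p = 1/4 → 1/4 = 1
p ↔ (p → p) = 1/4 ↔ 1 = 1/4
¬p = ¬1/4 = 0
¬p → p = 0 → 1/4 = 1
(p ↔ (p → p)) ↔ (¬p → p) = 1/4 ↔ 1 = 1/4
(p → p) ↔ ((p ↔ (p → p)) ↔ (¬p → p)) = 1 ↔ 1/4 = 1/4
No assignment yields a value below 1/4, so this is the minimum.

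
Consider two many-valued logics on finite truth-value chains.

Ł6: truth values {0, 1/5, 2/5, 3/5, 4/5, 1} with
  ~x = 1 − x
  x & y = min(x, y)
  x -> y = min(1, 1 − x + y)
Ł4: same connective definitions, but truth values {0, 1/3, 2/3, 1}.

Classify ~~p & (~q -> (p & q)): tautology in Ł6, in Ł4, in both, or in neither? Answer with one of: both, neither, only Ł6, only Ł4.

neither

In Ł6: at p = 0, q = 0 the value is 0 — not a tautology.
In Ł4: at p = 0, q = 0 the value is 0 — not a tautology.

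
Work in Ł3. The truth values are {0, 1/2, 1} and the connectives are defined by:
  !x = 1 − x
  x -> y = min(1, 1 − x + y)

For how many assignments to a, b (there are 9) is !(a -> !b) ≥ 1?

a = 0, b = 0 ↦ 0  <
a = 0, b = 1/2 ↦ 0  <
a = 0, b = 1 ↦ 0  <
a = 1/2, b = 0 ↦ 0  <
a = 1/2, b = 1/2 ↦ 0  <
a = 1/2, b = 1 ↦ 1/2  <
a = 1, b = 0 ↦ 0  <
a = 1, b = 1/2 ↦ 1/2  <
a = 1, b = 1 ↦ 1  ≥
So 1 of the 9 assignments meets the threshold.

1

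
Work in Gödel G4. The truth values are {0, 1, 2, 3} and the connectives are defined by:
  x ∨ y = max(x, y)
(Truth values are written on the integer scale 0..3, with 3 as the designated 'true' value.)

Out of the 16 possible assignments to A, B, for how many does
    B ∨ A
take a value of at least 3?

7

A = 0, B = 0 ↦ 0  <
A = 0, B = 1 ↦ 1  <
A = 0, B = 2 ↦ 2  <
A = 0, B = 3 ↦ 3  ≥
A = 1, B = 0 ↦ 1  <
A = 1, B = 1 ↦ 1  <
A = 1, B = 2 ↦ 2  <
A = 1, B = 3 ↦ 3  ≥
A = 2, B = 0 ↦ 2  <
A = 2, B = 1 ↦ 2  <
A = 2, B = 2 ↦ 2  <
A = 2, B = 3 ↦ 3  ≥
A = 3, B = 0 ↦ 3  ≥
A = 3, B = 1 ↦ 3  ≥
A = 3, B = 2 ↦ 3  ≥
A = 3, B = 3 ↦ 3  ≥
So 7 of the 16 assignments meet the threshold.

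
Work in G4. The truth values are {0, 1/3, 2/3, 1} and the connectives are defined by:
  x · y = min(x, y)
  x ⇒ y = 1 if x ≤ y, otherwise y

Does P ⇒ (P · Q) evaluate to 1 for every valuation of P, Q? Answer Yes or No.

No

Counterexample: take P = 1/3, Q = 0.
P · Q = 1/3 · 0 = 0
P ⇒ (P · Q) = 1/3 ⇒ 0 = 0
This gives 0 ≠ 1.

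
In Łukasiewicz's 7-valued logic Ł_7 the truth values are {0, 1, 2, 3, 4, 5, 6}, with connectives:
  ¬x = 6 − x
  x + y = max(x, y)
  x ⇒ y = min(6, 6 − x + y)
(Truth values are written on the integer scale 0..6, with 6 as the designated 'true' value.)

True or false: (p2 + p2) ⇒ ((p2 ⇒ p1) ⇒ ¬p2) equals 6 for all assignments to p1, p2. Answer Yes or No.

No

Counterexample: take p1 = 1, p2 = 6.
p2 + p2 = 6 + 6 = 6
p2 ⇒ p1 = 6 ⇒ 1 = 1
¬p2 = ¬6 = 0
(p2 ⇒ p1) ⇒ ¬p2 = 1 ⇒ 0 = 5
(p2 + p2) ⇒ ((p2 ⇒ p1) ⇒ ¬p2) = 6 ⇒ 5 = 5
This gives 5 ≠ 6.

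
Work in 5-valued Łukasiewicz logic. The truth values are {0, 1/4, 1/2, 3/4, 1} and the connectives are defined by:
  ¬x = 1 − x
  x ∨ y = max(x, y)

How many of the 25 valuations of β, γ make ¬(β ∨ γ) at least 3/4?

value 1: 1 assignment (counts)
value 3/4: 3 assignments (counts)
value 1/2: 5 assignments
value 1/4: 7 assignments
value 0: 9 assignments
So 4 of the 25 assignments meet the threshold.

4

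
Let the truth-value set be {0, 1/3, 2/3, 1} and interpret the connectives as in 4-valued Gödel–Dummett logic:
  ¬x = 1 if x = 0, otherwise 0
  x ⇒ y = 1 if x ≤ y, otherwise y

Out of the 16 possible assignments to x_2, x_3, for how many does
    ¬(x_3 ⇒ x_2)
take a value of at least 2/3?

x_2 = 0, x_3 = 0 ↦ 0  <
x_2 = 0, x_3 = 1/3 ↦ 1  ≥
x_2 = 0, x_3 = 2/3 ↦ 1  ≥
x_2 = 0, x_3 = 1 ↦ 1  ≥
x_2 = 1/3, x_3 = 0 ↦ 0  <
x_2 = 1/3, x_3 = 1/3 ↦ 0  <
x_2 = 1/3, x_3 = 2/3 ↦ 0  <
x_2 = 1/3, x_3 = 1 ↦ 0  <
x_2 = 2/3, x_3 = 0 ↦ 0  <
x_2 = 2/3, x_3 = 1/3 ↦ 0  <
x_2 = 2/3, x_3 = 2/3 ↦ 0  <
x_2 = 2/3, x_3 = 1 ↦ 0  <
x_2 = 1, x_3 = 0 ↦ 0  <
x_2 = 1, x_3 = 1/3 ↦ 0  <
x_2 = 1, x_3 = 2/3 ↦ 0  <
x_2 = 1, x_3 = 1 ↦ 0  <
So 3 of the 16 assignments meet the threshold.

3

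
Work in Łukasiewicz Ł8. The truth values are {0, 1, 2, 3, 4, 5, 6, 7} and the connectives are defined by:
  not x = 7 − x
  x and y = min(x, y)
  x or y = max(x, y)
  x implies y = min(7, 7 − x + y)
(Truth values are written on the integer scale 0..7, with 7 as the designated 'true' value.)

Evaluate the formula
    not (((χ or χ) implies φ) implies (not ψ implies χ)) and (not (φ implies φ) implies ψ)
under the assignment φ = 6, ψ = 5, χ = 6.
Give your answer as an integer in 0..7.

χ or χ = 6 or 6 = 6
(χ or χ) implies φ = 6 implies 6 = 7
not ψ = not 5 = 2
not ψ implies χ = 2 implies 6 = 7
((χ or χ) implies φ) implies (not ψ implies χ) = 7 implies 7 = 7
not (((χ or χ) implies φ) implies (not ψ implies χ)) = not 7 = 0
φ implies φ = 6 implies 6 = 7
not (φ implies φ) = not 7 = 0
not (φ implies φ) implies ψ = 0 implies 5 = 7
not (((χ or χ) implies φ) implies (not ψ implies χ)) and (not (φ implies φ) implies ψ) = 0 and 7 = 0

0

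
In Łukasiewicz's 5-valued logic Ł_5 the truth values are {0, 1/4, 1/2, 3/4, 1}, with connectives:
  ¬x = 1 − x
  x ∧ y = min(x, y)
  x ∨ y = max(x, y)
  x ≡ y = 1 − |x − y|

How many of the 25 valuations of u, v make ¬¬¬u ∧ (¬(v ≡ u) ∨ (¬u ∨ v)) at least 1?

value 1: 5 assignments (counts)
value 3/4: 5 assignments
value 1/2: 5 assignments
value 1/4: 5 assignments
value 0: 5 assignments
So 5 of the 25 assignments meet the threshold.

5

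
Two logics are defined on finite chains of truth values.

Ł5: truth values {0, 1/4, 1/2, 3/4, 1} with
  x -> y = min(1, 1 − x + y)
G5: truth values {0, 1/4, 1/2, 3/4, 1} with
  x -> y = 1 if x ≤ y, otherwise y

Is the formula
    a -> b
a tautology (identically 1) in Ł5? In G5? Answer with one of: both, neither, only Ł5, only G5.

neither

In Ł5: at a = 1/4, b = 0 the value is 3/4 — not a tautology.
In G5: at a = 1/4, b = 0 the value is 0 — not a tautology.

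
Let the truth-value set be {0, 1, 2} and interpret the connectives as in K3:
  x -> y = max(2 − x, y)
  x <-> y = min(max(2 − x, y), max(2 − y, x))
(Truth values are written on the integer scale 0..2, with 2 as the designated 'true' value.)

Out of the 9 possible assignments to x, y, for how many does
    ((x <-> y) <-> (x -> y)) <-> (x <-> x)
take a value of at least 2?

x = 0, y = 0 ↦ 2  ≥
x = 0, y = 1 ↦ 1  <
x = 0, y = 2 ↦ 0  <
x = 1, y = 0 ↦ 1  <
x = 1, y = 1 ↦ 1  <
x = 1, y = 2 ↦ 1  <
x = 2, y = 0 ↦ 2  ≥
x = 2, y = 1 ↦ 1  <
x = 2, y = 2 ↦ 2  ≥
So 3 of the 9 assignments meet the threshold.

3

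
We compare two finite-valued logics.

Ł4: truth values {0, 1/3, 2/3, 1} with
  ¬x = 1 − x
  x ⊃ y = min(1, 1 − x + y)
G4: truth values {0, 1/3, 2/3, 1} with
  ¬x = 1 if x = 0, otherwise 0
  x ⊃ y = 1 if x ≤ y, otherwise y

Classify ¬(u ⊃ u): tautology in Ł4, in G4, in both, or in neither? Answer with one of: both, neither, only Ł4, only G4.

In Ł4: at u = 0 the value is 0 — not a tautology.
In G4: at u = 0 the value is 0 — not a tautology.

neither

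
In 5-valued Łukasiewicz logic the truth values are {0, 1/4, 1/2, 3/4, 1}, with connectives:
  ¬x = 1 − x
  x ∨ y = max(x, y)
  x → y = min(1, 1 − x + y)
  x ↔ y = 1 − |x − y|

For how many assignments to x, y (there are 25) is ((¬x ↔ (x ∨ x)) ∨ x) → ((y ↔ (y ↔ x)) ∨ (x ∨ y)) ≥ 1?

20

value 1: 20 assignments (counts)
value 3/4: 2 assignments
value 1/2: 3 assignments
So 20 of the 25 assignments meet the threshold.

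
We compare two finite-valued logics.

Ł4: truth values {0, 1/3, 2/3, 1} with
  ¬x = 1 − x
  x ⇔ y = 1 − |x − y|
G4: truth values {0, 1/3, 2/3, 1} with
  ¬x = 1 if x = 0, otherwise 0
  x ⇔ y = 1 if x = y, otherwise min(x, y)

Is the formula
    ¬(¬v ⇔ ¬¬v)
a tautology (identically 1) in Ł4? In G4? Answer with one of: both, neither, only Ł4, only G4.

In Ł4: at v = 1/3 the value is 1/3 — not a tautology.
In G4: every assignment gives 1 — tautology.

only G4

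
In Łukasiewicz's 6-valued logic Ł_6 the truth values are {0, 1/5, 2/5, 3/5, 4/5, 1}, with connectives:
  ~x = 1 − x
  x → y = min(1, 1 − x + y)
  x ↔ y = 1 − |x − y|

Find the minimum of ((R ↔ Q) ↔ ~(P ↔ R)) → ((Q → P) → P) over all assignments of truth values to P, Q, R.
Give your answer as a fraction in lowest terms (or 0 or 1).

1/5

Take P = 0, Q = 0, R = 2/5:
R ↔ Q = 2/5 ↔ 0 = 3/5
P ↔ R = 0 ↔ 2/5 = 3/5
~(P ↔ R) = ~3/5 = 2/5
(R ↔ Q) ↔ ~(P ↔ R) = 3/5 ↔ 2/5 = 4/5
Q → P = 0 → 0 = 1
(Q → P) → P = 1 → 0 = 0
((R ↔ Q) ↔ ~(P ↔ R)) → ((Q → P) → P) = 4/5 → 0 = 1/5
No assignment yields a value below 1/5, so this is the minimum.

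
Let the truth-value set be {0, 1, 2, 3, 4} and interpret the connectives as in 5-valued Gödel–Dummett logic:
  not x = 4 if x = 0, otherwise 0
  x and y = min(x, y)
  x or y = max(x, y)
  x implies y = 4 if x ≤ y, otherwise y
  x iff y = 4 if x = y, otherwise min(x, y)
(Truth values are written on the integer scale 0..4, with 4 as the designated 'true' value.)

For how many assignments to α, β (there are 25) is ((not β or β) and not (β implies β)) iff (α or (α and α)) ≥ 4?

value 4: 5 assignments (counts)
value 0: 20 assignments
So 5 of the 25 assignments meet the threshold.

5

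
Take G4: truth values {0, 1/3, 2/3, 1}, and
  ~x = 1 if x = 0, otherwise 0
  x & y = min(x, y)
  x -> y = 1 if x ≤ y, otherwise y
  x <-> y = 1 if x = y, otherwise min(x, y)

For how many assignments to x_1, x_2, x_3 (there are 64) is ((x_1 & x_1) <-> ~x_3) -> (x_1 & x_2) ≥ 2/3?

value 1: 46 assignments (counts)
value 2/3: 1 assignment (counts)
value 1/3: 2 assignments
value 0: 15 assignments
So 47 of the 64 assignments meet the threshold.

47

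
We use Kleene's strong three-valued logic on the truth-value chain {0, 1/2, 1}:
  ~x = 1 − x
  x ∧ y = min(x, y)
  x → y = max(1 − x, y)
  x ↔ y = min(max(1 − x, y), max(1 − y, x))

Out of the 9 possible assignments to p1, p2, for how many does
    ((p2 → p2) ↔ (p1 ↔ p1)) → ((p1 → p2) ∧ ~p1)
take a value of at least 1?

p1 = 0, p2 = 0 ↦ 1  ≥
p1 = 0, p2 = 1/2 ↦ 1  ≥
p1 = 0, p2 = 1 ↦ 1  ≥
p1 = 1/2, p2 = 0 ↦ 1/2  <
p1 = 1/2, p2 = 1/2 ↦ 1/2  <
p1 = 1/2, p2 = 1 ↦ 1/2  <
p1 = 1, p2 = 0 ↦ 0  <
p1 = 1, p2 = 1/2 ↦ 1/2  <
p1 = 1, p2 = 1 ↦ 0  <
So 3 of the 9 assignments meet the threshold.

3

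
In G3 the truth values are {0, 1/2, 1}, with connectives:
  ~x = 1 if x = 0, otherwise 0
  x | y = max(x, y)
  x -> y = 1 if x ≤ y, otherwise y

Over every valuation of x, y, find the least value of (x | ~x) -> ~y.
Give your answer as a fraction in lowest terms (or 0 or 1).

Take x = 0, y = 1/2:
~x = ~0 = 1
x | ~x = 0 | 1 = 1
~y = ~1/2 = 0
(x | ~x) -> ~y = 1 -> 0 = 0
No assignment yields a value below 0, so this is the minimum.

0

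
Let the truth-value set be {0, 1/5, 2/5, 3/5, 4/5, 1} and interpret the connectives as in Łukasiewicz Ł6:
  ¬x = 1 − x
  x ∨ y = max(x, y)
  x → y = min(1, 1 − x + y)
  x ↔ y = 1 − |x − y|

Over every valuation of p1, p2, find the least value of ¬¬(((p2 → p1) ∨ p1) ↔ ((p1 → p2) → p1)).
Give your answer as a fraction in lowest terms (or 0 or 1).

0

Take p1 = 0, p2 = 0:
p2 → p1 = 0 → 0 = 1
(p2 → p1) ∨ p1 = 1 ∨ 0 = 1
p1 → p2 = 0 → 0 = 1
(p1 → p2) → p1 = 1 → 0 = 0
((p2 → p1) ∨ p1) ↔ ((p1 → p2) → p1) = 1 ↔ 0 = 0
¬(((p2 → p1) ∨ p1) ↔ ((p1 → p2) → p1)) = ¬0 = 1
¬¬(((p2 → p1) ∨ p1) ↔ ((p1 → p2) → p1)) = ¬1 = 0
No assignment yields a value below 0, so this is the minimum.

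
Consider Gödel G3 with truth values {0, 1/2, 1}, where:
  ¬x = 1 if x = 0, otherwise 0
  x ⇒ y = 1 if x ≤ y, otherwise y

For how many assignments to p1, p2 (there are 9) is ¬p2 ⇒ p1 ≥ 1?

7

p1 = 0, p2 = 0 ↦ 0  <
p1 = 0, p2 = 1/2 ↦ 1  ≥
p1 = 0, p2 = 1 ↦ 1  ≥
p1 = 1/2, p2 = 0 ↦ 1/2  <
p1 = 1/2, p2 = 1/2 ↦ 1  ≥
p1 = 1/2, p2 = 1 ↦ 1  ≥
p1 = 1, p2 = 0 ↦ 1  ≥
p1 = 1, p2 = 1/2 ↦ 1  ≥
p1 = 1, p2 = 1 ↦ 1  ≥
So 7 of the 9 assignments meet the threshold.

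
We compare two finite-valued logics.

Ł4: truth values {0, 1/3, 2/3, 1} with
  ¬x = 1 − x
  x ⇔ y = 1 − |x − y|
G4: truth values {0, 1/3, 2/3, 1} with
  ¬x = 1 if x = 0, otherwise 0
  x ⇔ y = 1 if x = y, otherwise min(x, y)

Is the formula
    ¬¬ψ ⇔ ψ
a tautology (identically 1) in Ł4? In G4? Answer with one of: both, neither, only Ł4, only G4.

only Ł4

In Ł4: every assignment gives 1 — tautology.
In G4: at ψ = 1/3 the value is 1/3 — not a tautology.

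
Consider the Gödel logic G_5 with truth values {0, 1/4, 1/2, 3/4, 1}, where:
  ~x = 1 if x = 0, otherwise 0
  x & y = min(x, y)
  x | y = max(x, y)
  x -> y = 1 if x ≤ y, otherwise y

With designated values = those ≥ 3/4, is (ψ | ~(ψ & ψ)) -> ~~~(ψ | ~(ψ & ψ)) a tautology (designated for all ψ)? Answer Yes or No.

Counterexample: take ψ = 0.
ψ & ψ = 0 & 0 = 0
~(ψ & ψ) = ~0 = 1
ψ | ~(ψ & ψ) = 0 | 1 = 1
ψ & ψ = 0 & 0 = 0
~(ψ & ψ) = ~0 = 1
ψ | ~(ψ & ψ) = 0 | 1 = 1
~(ψ | ~(ψ & ψ)) = ~1 = 0
~~(ψ | ~(ψ & ψ)) = ~0 = 1
~~~(ψ | ~(ψ & ψ)) = ~1 = 0
(ψ | ~(ψ & ψ)) -> ~~~(ψ | ~(ψ & ψ)) = 1 -> 0 = 0
This gives 0, which is below 3/4.

No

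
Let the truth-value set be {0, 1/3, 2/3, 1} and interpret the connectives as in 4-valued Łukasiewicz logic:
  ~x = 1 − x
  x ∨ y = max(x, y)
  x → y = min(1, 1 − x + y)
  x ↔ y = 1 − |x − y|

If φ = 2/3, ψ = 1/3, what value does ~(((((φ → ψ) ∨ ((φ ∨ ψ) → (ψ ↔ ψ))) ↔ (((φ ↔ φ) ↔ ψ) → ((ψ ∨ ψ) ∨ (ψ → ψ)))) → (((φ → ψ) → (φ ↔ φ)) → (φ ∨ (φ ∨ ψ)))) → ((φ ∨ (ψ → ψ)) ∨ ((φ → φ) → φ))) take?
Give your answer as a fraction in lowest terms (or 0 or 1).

0

φ → ψ = 2/3 → 1/3 = 2/3
φ ∨ ψ = 2/3 ∨ 1/3 = 2/3
ψ ↔ ψ = 1/3 ↔ 1/3 = 1
(φ ∨ ψ) → (ψ ↔ ψ) = 2/3 → 1 = 1
(φ → ψ) ∨ ((φ ∨ ψ) → (ψ ↔ ψ)) = 2/3 ∨ 1 = 1
φ ↔ φ = 2/3 ↔ 2/3 = 1
(φ ↔ φ) ↔ ψ = 1 ↔ 1/3 = 1/3
ψ ∨ ψ = 1/3 ∨ 1/3 = 1/3
ψ → ψ = 1/3 → 1/3 = 1
(ψ ∨ ψ) ∨ (ψ → ψ) = 1/3 ∨ 1 = 1
((φ ↔ φ) ↔ ψ) → ((ψ ∨ ψ) ∨ (ψ → ψ)) = 1/3 → 1 = 1
((φ → ψ) ∨ ((φ ∨ ψ) → (ψ ↔ ψ))) ↔ (((φ ↔ φ) ↔ ψ) → ((ψ ∨ ψ) ∨ (ψ → ψ))) = 1 ↔ 1 = 1
φ → ψ = 2/3 → 1/3 = 2/3
φ ↔ φ = 2/3 ↔ 2/3 = 1
(φ → ψ) → (φ ↔ φ) = 2/3 → 1 = 1
φ ∨ ψ = 2/3 ∨ 1/3 = 2/3
φ ∨ (φ ∨ ψ) = 2/3 ∨ 2/3 = 2/3
((φ → ψ) → (φ ↔ φ)) → (φ ∨ (φ ∨ ψ)) = 1 → 2/3 = 2/3
(((φ → ψ) ∨ ((φ ∨ ψ) → (ψ ↔ ψ))) ↔ (((φ ↔ φ) ↔ ψ) → ((ψ ∨ ψ) ∨ (ψ → ψ)))) → (((φ → ψ) → (φ ↔ φ)) → (φ ∨ (φ ∨ ψ))) = 1 → 2/3 = 2/3
ψ → ψ = 1/3 → 1/3 = 1
φ ∨ (ψ → ψ) = 2/3 ∨ 1 = 1
φ → φ = 2/3 → 2/3 = 1
(φ → φ) → φ = 1 → 2/3 = 2/3
(φ ∨ (ψ → ψ)) ∨ ((φ → φ) → φ) = 1 ∨ 2/3 = 1
((((φ → ψ) ∨ ((φ ∨ ψ) → (ψ ↔ ψ))) ↔ (((φ ↔ φ) ↔ ψ) → ((ψ ∨ ψ) ∨ (ψ → ψ)))) → (((φ → ψ) → (φ ↔ φ)) → (φ ∨ (φ ∨ ψ)))) → ((φ ∨ (ψ → ψ)) ∨ ((φ → φ) → φ)) = 2/3 → 1 = 1
~(((((φ → ψ) ∨ ((φ ∨ ψ) → (ψ ↔ ψ))) ↔ (((φ ↔ φ) ↔ ψ) → ((ψ ∨ ψ) ∨ (ψ → ψ)))) → (((φ → ψ) → (φ ↔ φ)) → (φ ∨ (φ ∨ ψ)))) → ((φ ∨ (ψ → ψ)) ∨ ((φ → φ) → φ))) = ~1 = 0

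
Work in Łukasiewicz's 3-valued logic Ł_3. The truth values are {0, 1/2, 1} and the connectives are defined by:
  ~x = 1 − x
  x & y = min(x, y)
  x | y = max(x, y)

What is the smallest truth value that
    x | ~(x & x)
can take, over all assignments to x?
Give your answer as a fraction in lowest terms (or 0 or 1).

Take x = 1/2:
x & x = 1/2 & 1/2 = 1/2
~(x & x) = ~1/2 = 1/2
x | ~(x & x) = 1/2 | 1/2 = 1/2
No assignment yields a value below 1/2, so this is the minimum.

1/2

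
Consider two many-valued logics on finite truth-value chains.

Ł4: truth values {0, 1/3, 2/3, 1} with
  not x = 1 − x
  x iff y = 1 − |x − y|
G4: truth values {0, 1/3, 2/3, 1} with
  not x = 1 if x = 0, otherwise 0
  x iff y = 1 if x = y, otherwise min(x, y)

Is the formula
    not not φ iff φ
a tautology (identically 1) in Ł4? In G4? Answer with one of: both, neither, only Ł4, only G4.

only Ł4

In Ł4: every assignment gives 1 — tautology.
In G4: at φ = 1/3 the value is 1/3 — not a tautology.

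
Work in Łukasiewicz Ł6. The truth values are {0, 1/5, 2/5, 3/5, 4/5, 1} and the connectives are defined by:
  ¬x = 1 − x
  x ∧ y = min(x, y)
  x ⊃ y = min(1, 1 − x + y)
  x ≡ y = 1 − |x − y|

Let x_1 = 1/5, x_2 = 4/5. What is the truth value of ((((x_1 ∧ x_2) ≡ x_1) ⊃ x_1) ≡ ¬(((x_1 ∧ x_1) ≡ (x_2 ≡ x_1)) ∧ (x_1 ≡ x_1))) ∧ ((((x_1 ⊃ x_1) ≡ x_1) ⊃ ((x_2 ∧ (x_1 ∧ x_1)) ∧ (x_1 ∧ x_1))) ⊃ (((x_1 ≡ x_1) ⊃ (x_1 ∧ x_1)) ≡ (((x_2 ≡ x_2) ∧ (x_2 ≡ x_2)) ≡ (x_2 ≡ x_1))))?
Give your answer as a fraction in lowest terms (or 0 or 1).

4/5

x_1 ∧ x_2 = 1/5 ∧ 4/5 = 1/5
(x_1 ∧ x_2) ≡ x_1 = 1/5 ≡ 1/5 = 1
((x_1 ∧ x_2) ≡ x_1) ⊃ x_1 = 1 ⊃ 1/5 = 1/5
x_1 ∧ x_1 = 1/5 ∧ 1/5 = 1/5
x_2 ≡ x_1 = 4/5 ≡ 1/5 = 2/5
(x_1 ∧ x_1) ≡ (x_2 ≡ x_1) = 1/5 ≡ 2/5 = 4/5
x_1 ≡ x_1 = 1/5 ≡ 1/5 = 1
((x_1 ∧ x_1) ≡ (x_2 ≡ x_1)) ∧ (x_1 ≡ x_1) = 4/5 ∧ 1 = 4/5
¬(((x_1 ∧ x_1) ≡ (x_2 ≡ x_1)) ∧ (x_1 ≡ x_1)) = ¬4/5 = 1/5
(((x_1 ∧ x_2) ≡ x_1) ⊃ x_1) ≡ ¬(((x_1 ∧ x_1) ≡ (x_2 ≡ x_1)) ∧ (x_1 ≡ x_1)) = 1/5 ≡ 1/5 = 1
x_1 ⊃ x_1 = 1/5 ⊃ 1/5 = 1
(x_1 ⊃ x_1) ≡ x_1 = 1 ≡ 1/5 = 1/5
x_1 ∧ x_1 = 1/5 ∧ 1/5 = 1/5
x_2 ∧ (x_1 ∧ x_1) = 4/5 ∧ 1/5 = 1/5
x_1 ∧ x_1 = 1/5 ∧ 1/5 = 1/5
(x_2 ∧ (x_1 ∧ x_1)) ∧ (x_1 ∧ x_1) = 1/5 ∧ 1/5 = 1/5
((x_1 ⊃ x_1) ≡ x_1) ⊃ ((x_2 ∧ (x_1 ∧ x_1)) ∧ (x_1 ∧ x_1)) = 1/5 ⊃ 1/5 = 1
x_1 ≡ x_1 = 1/5 ≡ 1/5 = 1
x_1 ∧ x_1 = 1/5 ∧ 1/5 = 1/5
(x_1 ≡ x_1) ⊃ (x_1 ∧ x_1) = 1 ⊃ 1/5 = 1/5
x_2 ≡ x_2 = 4/5 ≡ 4/5 = 1
x_2 ≡ x_2 = 4/5 ≡ 4/5 = 1
(x_2 ≡ x_2) ∧ (x_2 ≡ x_2) = 1 ∧ 1 = 1
x_2 ≡ x_1 = 4/5 ≡ 1/5 = 2/5
((x_2 ≡ x_2) ∧ (x_2 ≡ x_2)) ≡ (x_2 ≡ x_1) = 1 ≡ 2/5 = 2/5
((x_1 ≡ x_1) ⊃ (x_1 ∧ x_1)) ≡ (((x_2 ≡ x_2) ∧ (x_2 ≡ x_2)) ≡ (x_2 ≡ x_1)) = 1/5 ≡ 2/5 = 4/5
(((x_1 ⊃ x_1) ≡ x_1) ⊃ ((x_2 ∧ (x_1 ∧ x_1)) ∧ (x_1 ∧ x_1))) ⊃ (((x_1 ≡ x_1) ⊃ (x_1 ∧ x_1)) ≡ (((x_2 ≡ x_2) ∧ (x_2 ≡ x_2)) ≡ (x_2 ≡ x_1))) = 1 ⊃ 4/5 = 4/5
((((x_1 ∧ x_2) ≡ x_1) ⊃ x_1) ≡ ¬(((x_1 ∧ x_1) ≡ (x_2 ≡ x_1)) ∧ (x_1 ≡ x_1))) ∧ ((((x_1 ⊃ x_1) ≡ x_1) ⊃ ((x_2 ∧ (x_1 ∧ x_1)) ∧ (x_1 ∧ x_1))) ⊃ (((x_1 ≡ x_1) ⊃ (x_1 ∧ x_1)) ≡ (((x_2 ≡ x_2) ∧ (x_2 ≡ x_2)) ≡ (x_2 ≡ x_1)))) = 1 ∧ 4/5 = 4/5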